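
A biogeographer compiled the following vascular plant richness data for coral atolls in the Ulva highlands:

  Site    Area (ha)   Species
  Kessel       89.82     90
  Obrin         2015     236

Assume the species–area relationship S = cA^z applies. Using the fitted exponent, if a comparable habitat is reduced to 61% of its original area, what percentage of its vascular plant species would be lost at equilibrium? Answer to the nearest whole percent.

14%

z = ln(236/90) / ln(2015/89.82) = 0.9640 / 3.1106 = 0.3099
S_new/S_old = (A_new/A_old)^z = 0.61^0.3099 = exp(0.3099 × -0.4943) = 0.858
Fraction lost = 1 − 0.858 = 0.142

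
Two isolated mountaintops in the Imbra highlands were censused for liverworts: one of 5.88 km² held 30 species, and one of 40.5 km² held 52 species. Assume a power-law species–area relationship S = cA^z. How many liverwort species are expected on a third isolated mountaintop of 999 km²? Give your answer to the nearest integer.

z = ln(52/30) / ln(40.5/5.88) = 0.5500 / 1.9297 = 0.2850
c = 30 / 5.88^0.2850 = 30 / 1.657 = 18.11
S₃ = 18.11 × 999^0.2850 = 18.11 × 7.161 ≈ 129.7

130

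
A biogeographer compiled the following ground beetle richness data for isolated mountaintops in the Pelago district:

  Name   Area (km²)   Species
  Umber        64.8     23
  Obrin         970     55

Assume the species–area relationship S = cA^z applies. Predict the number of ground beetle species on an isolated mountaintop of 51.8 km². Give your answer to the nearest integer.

21

z = ln(55/23) / ln(970/64.8) = 0.8718 / 2.7060 = 0.3222
c = 23 / 64.8^0.3222 = 23 / 3.834 = 5.999
S₃ = 5.999 × 51.8^0.3222 = 5.999 × 3.567 ≈ 21.4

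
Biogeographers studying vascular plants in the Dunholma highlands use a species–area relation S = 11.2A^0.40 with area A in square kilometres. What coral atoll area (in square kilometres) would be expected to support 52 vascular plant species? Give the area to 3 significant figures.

46.4 square kilometres

52 = 11.2 × A^0.4  ⇒  A^0.4 = 52/11.2 = 4.643
ln A = ln(4.643) / 0.4 = 1.5353 / 0.4 = 3.8383
A = e^3.8383 ≈ 46.45 square kilometres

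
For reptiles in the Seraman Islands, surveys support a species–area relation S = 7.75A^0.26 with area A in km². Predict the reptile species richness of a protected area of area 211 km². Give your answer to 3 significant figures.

S = 7.75 × 211^0.26
ln S = ln 7.75 + 0.26 × ln 211 = 2.0477 + 0.26 × 5.3519 = 3.4392
S = e^3.4392 ≈ 31.16

31.2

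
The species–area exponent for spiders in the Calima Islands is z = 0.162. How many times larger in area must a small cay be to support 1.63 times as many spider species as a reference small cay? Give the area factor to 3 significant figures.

(A₂/A₁)^0.162 = 1.63, so A₂/A₁ = 1.63^(1/0.162) = 1.63^6.173
ln(A₂/A₁) = ln 1.63 / 0.162 = 0.4886 / 0.162 = 3.0159
A₂/A₁ = e^3.0159 ≈ 20.41

20.4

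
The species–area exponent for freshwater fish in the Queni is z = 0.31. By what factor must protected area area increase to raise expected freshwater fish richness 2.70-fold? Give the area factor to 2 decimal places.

24.63

(A₂/A₁)^0.31 = 2.7, so A₂/A₁ = 2.7^(1/0.31) = 2.7^3.226
ln(A₂/A₁) = ln 2.7 / 0.31 = 0.9933 / 0.31 = 3.2040
A₂/A₁ = e^3.2040 ≈ 24.63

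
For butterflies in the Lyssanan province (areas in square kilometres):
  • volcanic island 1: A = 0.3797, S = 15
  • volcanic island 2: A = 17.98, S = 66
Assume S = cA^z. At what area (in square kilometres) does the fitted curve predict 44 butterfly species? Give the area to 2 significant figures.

6.3 square kilometres

z = ln(66/15) / ln(17.98/0.3797) = 1.4816 / 3.8576 = 0.3841
c = 15 / 0.3797^0.3841 = 15 / 0.6894 = 21.76
A = (44/21.76)^(1/0.3841) ⇒ ln A = ln(2.022)/0.3841 = 1.8336
A = e^1.8336 ≈ 6.256 square kilometres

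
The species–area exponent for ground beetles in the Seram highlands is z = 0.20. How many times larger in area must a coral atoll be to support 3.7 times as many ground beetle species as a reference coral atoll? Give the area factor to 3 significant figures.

(A₂/A₁)^0.2 = 3.7, so A₂/A₁ = 3.7^(1/0.2) = 3.7^5
ln(A₂/A₁) = ln 3.7 / 0.2 = 1.3083 / 0.2 = 6.5417
A₂/A₁ = e^6.5417 ≈ 693.4

693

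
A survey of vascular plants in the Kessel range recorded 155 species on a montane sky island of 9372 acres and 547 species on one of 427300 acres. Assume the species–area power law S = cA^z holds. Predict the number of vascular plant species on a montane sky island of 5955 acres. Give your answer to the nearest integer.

133

z = ln(547/155) / ln(427300/9372) = 1.2610 / 3.8198 = 0.3301
c = 155 / 9372^0.3301 = 155 / 20.48 = 7.57
S₃ = 7.57 × 5955^0.3301 = 7.57 × 17.63 ≈ 133.4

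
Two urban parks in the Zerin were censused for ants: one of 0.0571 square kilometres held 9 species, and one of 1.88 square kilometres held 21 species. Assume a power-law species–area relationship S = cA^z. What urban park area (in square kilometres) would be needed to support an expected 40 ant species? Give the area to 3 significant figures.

z = ln(21/9) / ln(1.88/0.0571) = 0.8473 / 3.4942 = 0.2425
c = 9 / 0.0571^0.2425 = 9 / 0.4995 = 18.02
A = (40/18.02)^(1/0.2425) ⇒ ln A = ln(2.22)/0.2425 = 3.2886
A = e^3.2886 ≈ 26.8 square kilometres

26.8 square kilometres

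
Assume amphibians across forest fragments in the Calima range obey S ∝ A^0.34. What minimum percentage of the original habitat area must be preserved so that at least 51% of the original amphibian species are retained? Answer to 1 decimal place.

13.8%

Need (A_new/A_old)^0.34 = 0.51, so A_new/A_old = 0.51^(1/0.34) = 0.51^2.941
ln(A_new/A_old) = ln 0.51 / 0.34 = -0.6733 / 0.34 = -1.9804
A_new/A_old = e^-1.9804 ≈ 0.138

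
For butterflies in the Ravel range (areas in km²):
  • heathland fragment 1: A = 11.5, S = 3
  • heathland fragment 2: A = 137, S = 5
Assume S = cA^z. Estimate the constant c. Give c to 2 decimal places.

z = ln(S₂/S₁) / ln(A₂/A₁) = ln(5/3) / ln(137/11.5) = 0.5108 / 2.4776 = 0.2062
c = S₁ / A₁^z = 3 / 11.5^0.2062 = 3 / 1.655 = 1.813

1.81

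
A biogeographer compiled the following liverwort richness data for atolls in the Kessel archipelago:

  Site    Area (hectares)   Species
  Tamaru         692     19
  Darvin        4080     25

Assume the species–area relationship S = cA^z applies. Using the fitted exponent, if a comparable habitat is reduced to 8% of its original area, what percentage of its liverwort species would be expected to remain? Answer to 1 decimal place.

67.7%

z = ln(25/19) / ln(4080/692) = 0.2744 / 1.7743 = 0.1547
S_new/S_old = (A_new/A_old)^z = 0.08^0.1547 = exp(0.1547 × -2.5257) = 0.6766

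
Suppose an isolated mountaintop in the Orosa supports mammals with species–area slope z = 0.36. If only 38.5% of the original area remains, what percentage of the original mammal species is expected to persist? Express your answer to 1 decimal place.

S_new/S_old = (A_new/A_old)^z = 0.385^0.36
= exp(0.36 × ln 0.385) = exp(0.36 × -0.9545) = exp(-0.3436) ≈ 0.7092

70.9%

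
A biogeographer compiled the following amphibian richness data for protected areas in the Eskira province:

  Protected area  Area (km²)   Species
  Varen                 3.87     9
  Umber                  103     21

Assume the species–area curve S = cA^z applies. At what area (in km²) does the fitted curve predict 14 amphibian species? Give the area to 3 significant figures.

z = ln(21/9) / ln(103/3.87) = 0.8473 / 3.2815 = 0.2582
c = 9 / 3.87^0.2582 = 9 / 1.418 = 6.346
A = (14/6.346)^(1/0.2582) ⇒ ln A = ln(2.206)/0.2582 = 3.0644
A = e^3.0644 ≈ 21.42 km²

21.4 km²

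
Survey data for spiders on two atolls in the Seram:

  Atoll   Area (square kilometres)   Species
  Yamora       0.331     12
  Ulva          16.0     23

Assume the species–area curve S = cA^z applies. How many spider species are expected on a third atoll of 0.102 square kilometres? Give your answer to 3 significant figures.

z = ln(23/12) / ln(16/0.331) = 0.6506 / 3.8782 = 0.1678
c = 12 / 0.331^0.1678 = 12 / 0.8307 = 14.45
S₃ = 14.45 × 0.102^0.1678 = 14.45 × 0.6818 ≈ 9.85

9.85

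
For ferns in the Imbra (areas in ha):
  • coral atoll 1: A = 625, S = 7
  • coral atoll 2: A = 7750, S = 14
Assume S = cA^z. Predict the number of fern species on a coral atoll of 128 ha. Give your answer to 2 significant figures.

4.5

z = ln(14/7) / ln(7750/625) = 0.6931 / 2.5177 = 0.2753
c = 7 / 625^0.2753 = 7 / 5.885 = 1.189
S₃ = 1.189 × 128^0.2753 = 1.189 × 3.803 ≈ 4.524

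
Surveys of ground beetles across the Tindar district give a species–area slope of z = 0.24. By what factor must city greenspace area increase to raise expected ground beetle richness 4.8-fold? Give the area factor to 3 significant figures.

(A₂/A₁)^0.24 = 4.8, so A₂/A₁ = 4.8^(1/0.24) = 4.8^4.167
ln(A₂/A₁) = ln 4.8 / 0.24 = 1.5686 / 0.24 = 6.5359
A₂/A₁ = e^6.5359 ≈ 689.5

689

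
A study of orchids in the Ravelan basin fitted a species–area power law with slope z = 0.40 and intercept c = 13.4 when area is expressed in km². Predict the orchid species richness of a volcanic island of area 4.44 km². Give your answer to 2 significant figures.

S = 13.4 × 4.44^0.4
ln S = ln 13.4 + 0.4 × ln 4.44 = 2.5953 + 0.4 × 1.4907 = 3.1915
S = e^3.1915 ≈ 24.33

24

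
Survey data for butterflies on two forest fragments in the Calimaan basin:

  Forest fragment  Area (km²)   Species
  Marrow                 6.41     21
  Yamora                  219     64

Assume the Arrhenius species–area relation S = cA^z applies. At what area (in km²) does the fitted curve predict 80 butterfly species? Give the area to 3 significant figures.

z = ln(64/21) / ln(219/6.41) = 1.1144 / 3.5312 = 0.3156
c = 21 / 6.41^0.3156 = 21 / 1.797 = 11.68
A = (80/11.68)^(1/0.3156) ⇒ ln A = ln(6.847)/0.3156 = 6.0962
A = e^6.0962 ≈ 444.2 km²

444 km²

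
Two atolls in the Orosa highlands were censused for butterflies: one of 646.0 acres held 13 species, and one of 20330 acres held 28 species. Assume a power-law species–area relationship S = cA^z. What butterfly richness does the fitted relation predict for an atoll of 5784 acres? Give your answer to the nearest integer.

21

z = ln(28/13) / ln(20330/646) = 0.7673 / 3.4491 = 0.2225
c = 13 / 646^0.2225 = 13 / 4.218 = 3.082
S₃ = 3.082 × 5784^0.2225 = 3.082 × 6.869 ≈ 21.17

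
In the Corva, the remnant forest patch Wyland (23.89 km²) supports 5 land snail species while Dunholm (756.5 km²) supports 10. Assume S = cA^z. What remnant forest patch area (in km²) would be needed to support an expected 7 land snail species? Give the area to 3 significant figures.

z = ln(10/5) / ln(756.5/23.89) = 0.6931 / 3.4552 = 0.2006
c = 5 / 23.89^0.2006 = 5 / 1.89 = 2.645
A = (7/2.645)^(1/0.2006) ⇒ ln A = ln(2.646)/0.2006 = 4.8507
A = e^4.8507 ≈ 127.8 km²

128 km²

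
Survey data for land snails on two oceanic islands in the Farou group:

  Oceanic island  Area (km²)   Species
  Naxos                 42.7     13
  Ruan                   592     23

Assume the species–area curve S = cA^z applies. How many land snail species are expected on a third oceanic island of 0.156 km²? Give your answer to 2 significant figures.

z = ln(23/13) / ln(592/42.7) = 0.5705 / 2.6293 = 0.2170
c = 13 / 42.7^0.2170 = 13 / 2.258 = 5.756
S₃ = 5.756 × 0.156^0.2170 = 5.756 × 0.6682 ≈ 3.846

3.8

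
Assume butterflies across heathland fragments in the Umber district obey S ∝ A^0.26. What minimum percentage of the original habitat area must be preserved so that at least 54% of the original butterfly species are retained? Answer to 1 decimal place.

9.3%

Need (A_new/A_old)^0.26 = 0.54, so A_new/A_old = 0.54^(1/0.26) = 0.54^3.846
ln(A_new/A_old) = ln 0.54 / 0.26 = -0.6162 / 0.26 = -2.3699
A_new/A_old = e^-2.3699 ≈ 0.09349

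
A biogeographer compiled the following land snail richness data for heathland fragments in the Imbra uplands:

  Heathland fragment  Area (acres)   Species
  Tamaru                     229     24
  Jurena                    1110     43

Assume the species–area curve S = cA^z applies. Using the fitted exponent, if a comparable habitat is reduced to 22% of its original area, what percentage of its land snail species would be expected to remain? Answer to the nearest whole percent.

57%

z = ln(43/24) / ln(1110/229) = 0.5831 / 1.5784 = 0.3695
S_new/S_old = (A_new/A_old)^z = 0.22^0.3695 = exp(0.3695 × -1.5141) = 0.5716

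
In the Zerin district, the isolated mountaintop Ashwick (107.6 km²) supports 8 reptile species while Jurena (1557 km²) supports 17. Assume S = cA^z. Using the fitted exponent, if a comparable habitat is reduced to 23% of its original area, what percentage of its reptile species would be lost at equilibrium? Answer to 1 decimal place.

z = ln(17/8) / ln(1557/107.6) = 0.7538 / 2.6721 = 0.2821
S_new/S_old = (A_new/A_old)^z = 0.23^0.2821 = exp(0.2821 × -1.4697) = 0.6606
Fraction lost = 1 − 0.6606 = 0.3394

33.9%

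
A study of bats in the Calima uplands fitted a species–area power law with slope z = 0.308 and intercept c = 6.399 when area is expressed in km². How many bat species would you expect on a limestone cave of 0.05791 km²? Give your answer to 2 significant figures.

S = 6.399 × 0.05791^0.308
ln S = ln 6.399 + 0.308 × ln 0.05791 = 1.8561 + 0.308 × -2.8489 = 0.9787
S = e^0.9787 ≈ 2.661

2.7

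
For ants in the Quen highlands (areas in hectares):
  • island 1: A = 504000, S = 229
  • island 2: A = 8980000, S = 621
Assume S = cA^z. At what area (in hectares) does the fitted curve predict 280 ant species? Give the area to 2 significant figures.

900000 hectares

z = ln(621/229) / ln(8980000/504000) = 0.9976 / 2.8802 = 0.3464
c = 229 / 504000^0.3464 = 229 / 94.44 = 2.425
A = (280/2.425)^(1/0.3464) ⇒ ln A = ln(115.5)/0.3464 = 13.7108
A = e^13.7108 ≈ 900612 hectares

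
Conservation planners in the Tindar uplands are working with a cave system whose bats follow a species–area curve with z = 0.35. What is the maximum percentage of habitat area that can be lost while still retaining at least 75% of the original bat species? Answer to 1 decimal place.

Need (A_new/A_old)^0.35 = 0.75, so A_new/A_old = 0.75^(1/0.35) = 0.75^2.857
ln(A_new/A_old) = ln 0.75 / 0.35 = -0.2877 / 0.35 = -0.8219
A_new/A_old = e^-0.8219 ≈ 0.4396
Fraction that can be lost = 1 − 0.4396 = 0.5604

56.0%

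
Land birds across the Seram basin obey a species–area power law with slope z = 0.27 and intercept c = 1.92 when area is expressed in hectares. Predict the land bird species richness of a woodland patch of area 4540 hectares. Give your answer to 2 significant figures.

19

S = 1.92 × 4540^0.27 = 1.92 × 9.714 ≈ 18.65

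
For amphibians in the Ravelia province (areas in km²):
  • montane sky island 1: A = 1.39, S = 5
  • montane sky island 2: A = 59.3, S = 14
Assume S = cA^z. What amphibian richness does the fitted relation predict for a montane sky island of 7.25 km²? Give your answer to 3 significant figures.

z = ln(14/5) / ln(59.3/1.39) = 1.0296 / 3.7533 = 0.2743
c = 5 / 1.39^0.2743 = 5 / 1.095 = 4.568
S₃ = 4.568 × 7.25^0.2743 = 4.568 × 1.722 ≈ 7.866

7.87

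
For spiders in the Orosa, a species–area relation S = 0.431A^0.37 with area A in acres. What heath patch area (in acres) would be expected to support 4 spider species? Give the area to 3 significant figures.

412 acres

4 = 0.431 × A^0.37  ⇒  A^0.37 = 4/0.431 = 9.281
ln A = ln(9.281) / 0.37 = 2.2279 / 0.37 = 6.0215
A = e^6.0215 ≈ 412.2 acres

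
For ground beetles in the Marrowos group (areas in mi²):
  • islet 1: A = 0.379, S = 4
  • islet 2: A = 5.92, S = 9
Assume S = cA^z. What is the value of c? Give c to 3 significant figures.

5.33

z = ln(S₂/S₁) / ln(A₂/A₁) = ln(9/4) / ln(5.92/0.379) = 0.8109 / 2.7486 = 0.2950
c = S₁ / A₁^z = 4 / 0.379^0.2950 = 4 / 0.7511 = 5.326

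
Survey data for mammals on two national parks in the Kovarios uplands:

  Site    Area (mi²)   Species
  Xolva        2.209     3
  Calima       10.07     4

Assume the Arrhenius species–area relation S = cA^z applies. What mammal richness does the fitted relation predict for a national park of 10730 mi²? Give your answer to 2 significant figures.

z = ln(4/3) / ln(10.07/2.209) = 0.2877 / 1.5170 = 0.1896
c = 3 / 2.209^0.1896 = 3 / 1.162 = 2.581
S₃ = 2.581 × 10730^0.1896 = 2.581 × 5.812 ≈ 15

15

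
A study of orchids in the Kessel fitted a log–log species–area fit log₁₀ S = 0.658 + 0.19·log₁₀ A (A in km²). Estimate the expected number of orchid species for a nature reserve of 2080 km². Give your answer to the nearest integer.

S = 4.55 × 2080^0.19 = 4.55 × 4.27 ≈ 19.43

19 species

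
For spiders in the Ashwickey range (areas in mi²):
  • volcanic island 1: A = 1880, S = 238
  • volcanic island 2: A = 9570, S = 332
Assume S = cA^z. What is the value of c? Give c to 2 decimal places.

50.92

z = ln(S₂/S₁) / ln(A₂/A₁) = ln(332/238) / ln(9570/1880) = 0.3329 / 1.6274 = 0.2045
c = S₁ / A₁^z = 238 / 1880^0.2045 = 238 / 4.674 = 50.92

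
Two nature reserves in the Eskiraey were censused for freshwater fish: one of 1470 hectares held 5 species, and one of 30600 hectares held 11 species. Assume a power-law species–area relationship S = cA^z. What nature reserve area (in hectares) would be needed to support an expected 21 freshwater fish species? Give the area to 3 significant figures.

369000 hectares

z = ln(11/5) / ln(30600/1470) = 0.7885 / 3.0357 = 0.2597
c = 5 / 1470^0.2597 = 5 / 6.647 = 0.7522
A = (21/0.7522)^(1/0.2597) ⇒ ln A = ln(27.92)/0.2597 = 12.8184
A = e^12.8184 ≈ 368949 hectares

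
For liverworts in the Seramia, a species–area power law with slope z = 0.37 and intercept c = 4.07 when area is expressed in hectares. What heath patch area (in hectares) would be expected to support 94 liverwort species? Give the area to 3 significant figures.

4840 hectares

94 = 4.07 × A^0.37  ⇒  A^0.37 = 94/4.07 = 23.1
ln A = ln(23.1) / 0.37 = 3.1397 / 0.37 = 8.4855
A = e^8.4855 ≈ 4844 hectares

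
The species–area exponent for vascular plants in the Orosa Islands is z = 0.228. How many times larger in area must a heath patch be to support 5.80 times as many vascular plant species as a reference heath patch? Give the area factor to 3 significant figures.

(A₂/A₁)^0.228 = 5.8, so A₂/A₁ = 5.8^(1/0.228) = 5.8^4.386
ln(A₂/A₁) = ln 5.8 / 0.228 = 1.7579 / 0.228 = 7.7099
A₂/A₁ = e^7.7099 ≈ 2230

2230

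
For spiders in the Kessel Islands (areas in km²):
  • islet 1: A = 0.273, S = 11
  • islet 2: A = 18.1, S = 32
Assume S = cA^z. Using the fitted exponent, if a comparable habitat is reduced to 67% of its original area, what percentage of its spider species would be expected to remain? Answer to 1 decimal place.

z = ln(32/11) / ln(18.1/0.273) = 1.0678 / 4.1942 = 0.2546
S_new/S_old = (A_new/A_old)^z = 0.67^0.2546 = exp(0.2546 × -0.4005) = 0.9031

90.3%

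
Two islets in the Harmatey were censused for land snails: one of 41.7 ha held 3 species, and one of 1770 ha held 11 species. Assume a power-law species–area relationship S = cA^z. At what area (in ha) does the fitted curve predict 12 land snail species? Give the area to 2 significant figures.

2300 ha

z = ln(11/3) / ln(1770/41.7) = 1.2993 / 3.7482 = 0.3466
c = 3 / 41.7^0.3466 = 3 / 3.644 = 0.8232
A = (12/0.8232)^(1/0.3466) ⇒ ln A = ln(14.58)/0.3466 = 7.7297
A = e^7.7297 ≈ 2275 ha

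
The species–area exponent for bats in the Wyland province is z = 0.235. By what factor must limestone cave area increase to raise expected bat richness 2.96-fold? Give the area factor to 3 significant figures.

101

(A₂/A₁)^0.235 = 2.96, so A₂/A₁ = 2.96^(1/0.235) = 2.96^4.255
ln(A₂/A₁) = ln 2.96 / 0.235 = 1.0852 / 0.235 = 4.6178
A₂/A₁ = e^4.6178 ≈ 101.3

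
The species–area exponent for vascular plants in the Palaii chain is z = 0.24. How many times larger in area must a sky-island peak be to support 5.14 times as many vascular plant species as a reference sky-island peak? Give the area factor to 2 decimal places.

(A₂/A₁)^0.24 = 5.14, so A₂/A₁ = 5.14^(1/0.24) = 5.14^4.167
ln(A₂/A₁) = ln 5.14 / 0.24 = 1.6371 / 0.24 = 6.8211
A₂/A₁ = e^6.8211 ≈ 917

916.95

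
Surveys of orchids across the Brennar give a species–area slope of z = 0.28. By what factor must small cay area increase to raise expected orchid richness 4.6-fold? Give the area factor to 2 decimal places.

232.80

(A₂/A₁)^0.28 = 4.6, so A₂/A₁ = 4.6^(1/0.28) = 4.6^3.571
ln(A₂/A₁) = ln 4.6 / 0.28 = 1.5261 / 0.28 = 5.4502
A₂/A₁ = e^5.4502 ≈ 232.8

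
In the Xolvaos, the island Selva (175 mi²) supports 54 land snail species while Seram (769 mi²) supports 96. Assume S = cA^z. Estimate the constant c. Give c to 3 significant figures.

7.25

z = ln(S₂/S₁) / ln(A₂/A₁) = ln(96/54) / ln(769/175) = 0.5754 / 1.4803 = 0.3887
c = S₁ / A₁^z = 54 / 175^0.3887 = 54 / 7.444 = 7.254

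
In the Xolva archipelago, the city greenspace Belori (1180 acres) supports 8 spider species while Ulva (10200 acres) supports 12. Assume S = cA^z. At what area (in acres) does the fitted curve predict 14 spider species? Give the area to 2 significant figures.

23000 acres

z = ln(12/8) / ln(10200/1180) = 0.4055 / 2.1569 = 0.1880
c = 8 / 1180^0.1880 = 8 / 3.78 = 2.116
A = (14/2.116)^(1/0.1880) ⇒ ln A = ln(6.615)/0.1880 = 10.0501
A = e^10.0501 ≈ 23159 acres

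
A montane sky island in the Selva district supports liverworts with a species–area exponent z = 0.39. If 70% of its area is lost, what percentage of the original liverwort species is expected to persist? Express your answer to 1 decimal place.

S_new/S_old = (A_new/A_old)^z = 0.3^0.39
= exp(0.39 × ln 0.3) = exp(0.39 × -1.2040) = exp(-0.4695) ≈ 0.6253

62.5%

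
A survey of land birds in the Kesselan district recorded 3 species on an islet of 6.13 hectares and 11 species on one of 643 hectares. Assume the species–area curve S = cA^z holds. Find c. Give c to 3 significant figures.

1.81

z = ln(S₂/S₁) / ln(A₂/A₁) = ln(11/3) / ln(643/6.13) = 1.2993 / 4.6529 = 0.2792
c = S₁ / A₁^z = 3 / 6.13^0.2792 = 3 / 1.659 = 1.808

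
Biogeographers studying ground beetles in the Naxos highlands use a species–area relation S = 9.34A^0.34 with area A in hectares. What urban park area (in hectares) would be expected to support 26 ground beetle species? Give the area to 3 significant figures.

26 = 9.34 × A^0.34  ⇒  A^0.34 = 26/9.34 = 2.784
ln A = ln(2.784) / 0.34 = 1.0238 / 0.34 = 3.0111
A = e^3.0111 ≈ 20.31 hectares

20.3 hectares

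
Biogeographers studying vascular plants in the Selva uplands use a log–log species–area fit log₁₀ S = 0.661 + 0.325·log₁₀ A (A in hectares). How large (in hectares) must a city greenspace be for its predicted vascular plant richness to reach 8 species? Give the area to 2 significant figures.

5.6 hectares

8 = 4.581 × A^0.325  ⇒  A^0.325 = 8/4.581 = 1.746
ln A = ln(1.746) / 0.325 = 0.5574 / 0.325 = 1.7152
A = e^1.7152 ≈ 5.558 hectares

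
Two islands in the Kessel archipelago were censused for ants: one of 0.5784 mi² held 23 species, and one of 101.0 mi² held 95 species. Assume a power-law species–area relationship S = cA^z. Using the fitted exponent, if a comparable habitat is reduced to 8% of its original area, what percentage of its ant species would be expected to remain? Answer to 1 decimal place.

50.0%

z = ln(95/23) / ln(101/0.5784) = 1.4184 / 5.1626 = 0.2747
S_new/S_old = (A_new/A_old)^z = 0.08^0.2747 = exp(0.2747 × -2.5257) = 0.4996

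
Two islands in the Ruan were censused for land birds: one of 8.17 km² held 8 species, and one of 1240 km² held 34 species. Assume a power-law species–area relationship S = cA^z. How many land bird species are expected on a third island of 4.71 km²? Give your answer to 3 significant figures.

z = ln(34/8) / ln(1240/8.17) = 1.4469 / 5.0224 = 0.2881
c = 8 / 8.17^0.2881 = 8 / 1.831 = 4.368
S₃ = 4.368 × 4.71^0.2881 = 4.368 × 1.563 ≈ 6.826

6.83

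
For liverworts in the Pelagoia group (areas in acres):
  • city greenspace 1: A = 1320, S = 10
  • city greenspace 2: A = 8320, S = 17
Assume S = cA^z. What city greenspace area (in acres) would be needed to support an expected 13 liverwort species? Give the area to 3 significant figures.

3280 acres

z = ln(17/10) / ln(8320/1320) = 0.5306 / 1.8410 = 0.2882
c = 10 / 1320^0.2882 = 10 / 7.933 = 1.261
A = (13/1.261)^(1/0.2882) ⇒ ln A = ln(10.31)/0.2882 = 8.0957
A = e^8.0957 ≈ 3280 acres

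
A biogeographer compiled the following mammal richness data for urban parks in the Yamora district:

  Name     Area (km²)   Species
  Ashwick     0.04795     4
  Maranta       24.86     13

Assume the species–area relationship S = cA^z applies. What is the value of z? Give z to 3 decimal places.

Taking logs: ln S = ln c + z ln A, so z = (ln S₂ − ln S₁)/(ln A₂ − ln A₁).
z = ln(13/4) / ln(24.86/0.04795) = ln(3.25) / ln(518.5) = 1.1787 / 6.2509 = 0.1886

0.189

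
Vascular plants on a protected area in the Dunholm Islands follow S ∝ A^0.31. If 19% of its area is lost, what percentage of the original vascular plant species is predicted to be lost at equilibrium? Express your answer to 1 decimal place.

6.3%

S_new/S_old = (A_new/A_old)^z = 0.81^0.31
= exp(0.31 × ln 0.81) = exp(0.31 × -0.2107) = exp(-0.0653) ≈ 0.9368
Fraction lost = 1 − 0.9368 = 0.06324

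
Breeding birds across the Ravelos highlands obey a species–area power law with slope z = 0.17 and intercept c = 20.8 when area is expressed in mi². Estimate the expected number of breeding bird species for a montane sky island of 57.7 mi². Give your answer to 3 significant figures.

41.4

S = 20.8 × 57.7^0.17
ln S = ln 20.8 + 0.17 × ln 57.7 = 3.0350 + 0.17 × 4.0553 = 3.7243
S = e^3.7243 ≈ 41.44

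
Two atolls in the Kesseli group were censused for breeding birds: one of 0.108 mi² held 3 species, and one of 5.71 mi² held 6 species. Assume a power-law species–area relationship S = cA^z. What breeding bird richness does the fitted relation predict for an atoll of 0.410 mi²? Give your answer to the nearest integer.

4

z = ln(6/3) / ln(5.71/0.108) = 0.6931 / 3.9678 = 0.1747
c = 3 / 0.108^0.1747 = 3 / 0.6779 = 4.426
S₃ = 4.426 × 0.41^0.1747 = 4.426 × 0.8558 ≈ 3.787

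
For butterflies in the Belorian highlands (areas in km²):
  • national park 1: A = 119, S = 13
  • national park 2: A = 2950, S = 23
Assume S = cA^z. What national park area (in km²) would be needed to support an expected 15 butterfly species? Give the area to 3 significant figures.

z = ln(23/13) / ln(2950/119) = 0.5705 / 3.2104 = 0.1777
c = 13 / 119^0.1777 = 13 / 2.338 = 5.56
A = (15/5.56)^(1/0.1777) ⇒ ln A = ln(2.698)/0.1777 = 5.5843
A = e^5.5843 ≈ 266.2 km²

266 km²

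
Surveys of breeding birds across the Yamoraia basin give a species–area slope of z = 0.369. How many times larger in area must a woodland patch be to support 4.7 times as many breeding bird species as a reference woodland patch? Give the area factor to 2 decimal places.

66.28

(A₂/A₁)^0.369 = 4.7, so A₂/A₁ = 4.7^(1/0.369) = 4.7^2.71
ln(A₂/A₁) = ln 4.7 / 0.369 = 1.5476 / 0.369 = 4.1939
A₂/A₁ = e^4.1939 ≈ 66.28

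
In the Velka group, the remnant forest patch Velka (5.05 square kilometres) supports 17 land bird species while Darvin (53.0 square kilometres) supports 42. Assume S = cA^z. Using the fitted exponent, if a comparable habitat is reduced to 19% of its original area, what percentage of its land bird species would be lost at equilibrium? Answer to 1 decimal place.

z = ln(42/17) / ln(53/5.05) = 0.9045 / 2.3509 = 0.3847
S_new/S_old = (A_new/A_old)^z = 0.19^0.3847 = exp(0.3847 × -1.6607) = 0.5279
Fraction lost = 1 − 0.5279 = 0.4721

47.2%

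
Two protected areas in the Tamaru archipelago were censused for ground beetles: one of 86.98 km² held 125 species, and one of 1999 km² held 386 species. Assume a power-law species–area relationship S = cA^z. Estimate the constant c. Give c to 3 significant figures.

z = ln(S₂/S₁) / ln(A₂/A₁) = ln(386/125) / ln(1999/86.98) = 1.1275 / 3.1347 = 0.3597
c = S₁ / A₁^z = 125 / 86.98^0.3597 = 125 / 4.984 = 25.08

25.1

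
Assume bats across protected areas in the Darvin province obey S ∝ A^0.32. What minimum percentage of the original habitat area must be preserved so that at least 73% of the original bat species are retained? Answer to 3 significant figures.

37.4%

Need (A_new/A_old)^0.32 = 0.73, so A_new/A_old = 0.73^(1/0.32) = 0.73^3.125
ln(A_new/A_old) = ln 0.73 / 0.32 = -0.3147 / 0.32 = -0.9835
A_new/A_old = e^-0.9835 ≈ 0.374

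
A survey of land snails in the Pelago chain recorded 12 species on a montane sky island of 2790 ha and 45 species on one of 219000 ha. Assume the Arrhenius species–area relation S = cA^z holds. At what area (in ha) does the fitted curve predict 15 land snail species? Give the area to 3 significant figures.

z = ln(45/12) / ln(219000/2790) = 1.3218 / 4.3630 = 0.3029
c = 12 / 2790^0.3029 = 12 / 11.06 = 1.085
A = (15/1.085)^(1/0.3029) ⇒ ln A = ln(13.83)/0.3029 = 8.6704
A = e^8.6704 ≈ 5828 ha

5830 ha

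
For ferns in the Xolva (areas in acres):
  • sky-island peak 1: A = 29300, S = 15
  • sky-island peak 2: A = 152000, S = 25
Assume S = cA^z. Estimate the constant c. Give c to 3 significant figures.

z = ln(S₂/S₁) / ln(A₂/A₁) = ln(25/15) / ln(152000/29300) = 0.5108 / 1.6463 = 0.3103
c = S₁ / A₁^z = 15 / 29300^0.3103 = 15 / 24.32 = 0.6167

0.617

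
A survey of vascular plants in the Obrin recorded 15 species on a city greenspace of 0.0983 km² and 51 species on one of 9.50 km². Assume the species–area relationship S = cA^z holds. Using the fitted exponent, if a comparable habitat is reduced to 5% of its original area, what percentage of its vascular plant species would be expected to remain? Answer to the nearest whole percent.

z = ln(51/15) / ln(9.5/0.0983) = 1.2238 / 4.5710 = 0.2677
S_new/S_old = (A_new/A_old)^z = 0.05^0.2677 = exp(0.2677 × -2.9957) = 0.4484

45%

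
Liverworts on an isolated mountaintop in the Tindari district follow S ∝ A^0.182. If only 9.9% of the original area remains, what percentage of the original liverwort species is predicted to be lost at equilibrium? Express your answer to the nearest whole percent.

34%

S_new/S_old = (A_new/A_old)^z = 0.099^0.182
= exp(0.182 × ln 0.099) = exp(0.182 × -2.3126) = exp(-0.4209) ≈ 0.6565
Fraction lost = 1 − 0.6565 = 0.3435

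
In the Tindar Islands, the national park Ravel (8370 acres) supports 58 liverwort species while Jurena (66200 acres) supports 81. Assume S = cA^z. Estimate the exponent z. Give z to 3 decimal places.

0.162

Taking logs: ln S = ln c + z ln A, so z = (ln S₂ − ln S₁)/(ln A₂ − ln A₁).
z = ln(81/58) / ln(66200/8370) = ln(1.397) / ln(7.909) = 0.3340 / 2.0680 = 0.1615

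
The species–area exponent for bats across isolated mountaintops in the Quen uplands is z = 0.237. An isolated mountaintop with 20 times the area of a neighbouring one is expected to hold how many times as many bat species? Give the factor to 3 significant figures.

2.03

S₂/S₁ = (A₂/A₁)^z = 20^0.237
ln(S₂/S₁) = 0.237 × ln 20 = 0.237 × 2.9957 = 0.7100
S₂/S₁ = e^0.7100 ≈ 2.034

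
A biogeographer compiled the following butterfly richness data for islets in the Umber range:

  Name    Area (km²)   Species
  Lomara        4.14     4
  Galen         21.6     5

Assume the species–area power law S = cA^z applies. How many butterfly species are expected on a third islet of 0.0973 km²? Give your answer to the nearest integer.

z = ln(5/4) / ln(21.6/4.14) = 0.2231 / 1.6520 = 0.1351
c = 4 / 4.14^0.1351 = 4 / 1.212 = 3.302
S₃ = 3.302 × 0.0973^0.1351 = 3.302 × 0.73 ≈ 2.41

2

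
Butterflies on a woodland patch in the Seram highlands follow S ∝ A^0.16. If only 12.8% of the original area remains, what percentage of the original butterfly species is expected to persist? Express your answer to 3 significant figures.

S_new/S_old = (A_new/A_old)^z = 0.128^0.16
= exp(0.16 × ln 0.128) = exp(0.16 × -2.0557) = exp(-0.3289) ≈ 0.7197

72.0%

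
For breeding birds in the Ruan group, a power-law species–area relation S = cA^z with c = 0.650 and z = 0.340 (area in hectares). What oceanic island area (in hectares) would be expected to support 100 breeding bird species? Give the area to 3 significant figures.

100 = 0.65 × A^0.34  ⇒  A^0.34 = 100/0.65 = 153.8
ln A = ln(153.8) / 0.34 = 5.0360 / 0.34 = 14.8116
A = e^14.8116 ≈ 2707745 hectares

2710000 hectares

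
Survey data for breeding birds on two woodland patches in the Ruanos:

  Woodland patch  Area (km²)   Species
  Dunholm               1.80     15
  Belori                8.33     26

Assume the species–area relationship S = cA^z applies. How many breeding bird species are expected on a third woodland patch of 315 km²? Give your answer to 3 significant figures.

95.8

z = ln(26/15) / ln(8.33/1.8) = 0.5500 / 1.5321 = 0.3590
c = 15 / 1.8^0.3590 = 15 / 1.235 = 12.15
S₃ = 12.15 × 315^0.3590 = 12.15 × 7.888 ≈ 95.8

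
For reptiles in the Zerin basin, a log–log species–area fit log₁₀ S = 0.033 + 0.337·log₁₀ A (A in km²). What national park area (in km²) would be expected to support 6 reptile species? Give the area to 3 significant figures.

6 = 1.079 × A^0.337  ⇒  A^0.337 = 6/1.079 = 5.561
ln A = ln(5.561) / 0.337 = 1.7158 / 0.337 = 5.0913
A = e^5.0913 ≈ 162.6 km²

163 km²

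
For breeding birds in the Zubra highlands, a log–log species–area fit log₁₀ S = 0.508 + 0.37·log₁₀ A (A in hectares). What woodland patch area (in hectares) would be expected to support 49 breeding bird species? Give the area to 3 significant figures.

49 = 3.221 × A^0.37  ⇒  A^0.37 = 49/3.221 = 15.21
ln A = ln(15.21) / 0.37 = 2.7221 / 0.37 = 7.3570
A = e^7.3570 ≈ 1567 hectares

1570 hectares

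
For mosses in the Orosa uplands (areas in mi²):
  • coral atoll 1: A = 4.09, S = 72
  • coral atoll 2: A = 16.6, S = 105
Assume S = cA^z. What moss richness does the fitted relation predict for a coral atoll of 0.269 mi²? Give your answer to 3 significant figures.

34.6

z = ln(105/72) / ln(16.6/4.09) = 0.3773 / 1.4009 = 0.2693
c = 72 / 4.09^0.2693 = 72 / 1.461 = 49.27
S₃ = 49.27 × 0.269^0.2693 = 49.27 × 0.7021 ≈ 34.59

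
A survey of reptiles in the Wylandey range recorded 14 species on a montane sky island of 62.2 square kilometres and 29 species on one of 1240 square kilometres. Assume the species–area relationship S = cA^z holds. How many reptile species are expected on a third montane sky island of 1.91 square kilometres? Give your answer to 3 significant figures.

6.00

z = ln(29/14) / ln(1240/62.2) = 0.7282 / 2.9925 = 0.2434
c = 14 / 62.2^0.2434 = 14 / 2.732 = 5.124
S₃ = 5.124 × 1.91^0.2434 = 5.124 × 1.171 ≈ 5.998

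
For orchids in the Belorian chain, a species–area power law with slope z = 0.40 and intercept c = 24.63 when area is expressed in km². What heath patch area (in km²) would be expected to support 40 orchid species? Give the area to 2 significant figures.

3.4 km²

40 = 24.63 × A^0.4  ⇒  A^0.4 = 40/24.63 = 1.624
ln A = ln(1.624) / 0.4 = 0.4849 / 0.4 = 1.2123
A = e^1.2123 ≈ 3.361 km²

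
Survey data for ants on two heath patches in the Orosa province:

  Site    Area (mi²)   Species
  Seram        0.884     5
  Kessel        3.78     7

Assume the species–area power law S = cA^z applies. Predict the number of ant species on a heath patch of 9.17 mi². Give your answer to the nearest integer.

z = ln(7/5) / ln(3.78/0.884) = 0.3365 / 1.4530 = 0.2316
c = 5 / 0.884^0.2316 = 5 / 0.9719 = 5.145
S₃ = 5.145 × 9.17^0.2316 = 5.145 × 1.671 ≈ 8.595

9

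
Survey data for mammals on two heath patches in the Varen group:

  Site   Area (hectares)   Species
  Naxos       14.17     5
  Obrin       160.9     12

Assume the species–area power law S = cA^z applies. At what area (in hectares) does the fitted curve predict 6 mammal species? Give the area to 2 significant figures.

z = ln(12/5) / ln(160.9/14.17) = 0.8755 / 2.4297 = 0.3603
c = 5 / 14.17^0.3603 = 5 / 2.599 = 1.924
A = (6/1.924)^(1/0.3603) ⇒ ln A = ln(3.119)/0.3603 = 3.1571
A = e^3.1571 ≈ 23.5 hectares

24 hectares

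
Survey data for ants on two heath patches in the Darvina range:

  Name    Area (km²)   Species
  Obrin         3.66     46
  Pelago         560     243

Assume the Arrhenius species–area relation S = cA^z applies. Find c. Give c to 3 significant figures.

29.9

z = ln(S₂/S₁) / ln(A₂/A₁) = ln(243/46) / ln(560/3.66) = 1.6644 / 5.0305 = 0.3309
c = S₁ / A₁^z = 46 / 3.66^0.3309 = 46 / 1.536 = 29.94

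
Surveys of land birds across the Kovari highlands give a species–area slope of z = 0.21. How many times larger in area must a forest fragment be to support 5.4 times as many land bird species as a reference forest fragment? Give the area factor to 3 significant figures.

3070

(A₂/A₁)^0.21 = 5.4, so A₂/A₁ = 5.4^(1/0.21) = 5.4^4.762
ln(A₂/A₁) = ln 5.4 / 0.21 = 1.6864 / 0.21 = 8.0305
A₂/A₁ = e^8.0305 ≈ 3073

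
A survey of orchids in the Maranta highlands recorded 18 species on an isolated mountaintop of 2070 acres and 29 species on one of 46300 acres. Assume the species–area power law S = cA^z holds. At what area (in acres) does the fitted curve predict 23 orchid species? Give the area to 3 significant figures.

10200 acres

z = ln(29/18) / ln(46300/2070) = 0.4769 / 3.1076 = 0.1535
c = 18 / 2070^0.1535 = 18 / 3.228 = 5.577
A = (23/5.577)^(1/0.1535) ⇒ ln A = ln(4.124)/0.1535 = 9.2325
A = e^9.2325 ≈ 10224 acres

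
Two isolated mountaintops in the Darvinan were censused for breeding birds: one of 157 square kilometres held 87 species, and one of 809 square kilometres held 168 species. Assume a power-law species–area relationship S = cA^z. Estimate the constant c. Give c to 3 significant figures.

z = ln(S₂/S₁) / ln(A₂/A₁) = ln(168/87) / ln(809/157) = 0.6581 / 1.6396 = 0.4014
c = S₁ / A₁^z = 87 / 157^0.4014 = 87 / 7.609 = 11.43

11.4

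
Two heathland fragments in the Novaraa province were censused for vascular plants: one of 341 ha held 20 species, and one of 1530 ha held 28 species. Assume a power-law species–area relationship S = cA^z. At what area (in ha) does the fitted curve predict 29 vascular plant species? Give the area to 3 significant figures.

z = ln(28/20) / ln(1530/341) = 0.3365 / 1.5011 = 0.2241
c = 20 / 341^0.2241 = 20 / 3.696 = 5.412
A = (29/5.412)^(1/0.2241) ⇒ ln A = ln(5.359)/0.2241 = 7.4896
A = e^7.4896 ≈ 1789 ha

1790 ha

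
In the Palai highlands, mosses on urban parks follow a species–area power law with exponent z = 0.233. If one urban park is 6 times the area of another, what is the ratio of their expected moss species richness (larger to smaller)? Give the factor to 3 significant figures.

S₂/S₁ = (A₂/A₁)^z = 6^0.233
ln(S₂/S₁) = 0.233 × ln 6 = 0.233 × 1.7918 = 0.4175
S₂/S₁ = e^0.4175 ≈ 1.518

1.52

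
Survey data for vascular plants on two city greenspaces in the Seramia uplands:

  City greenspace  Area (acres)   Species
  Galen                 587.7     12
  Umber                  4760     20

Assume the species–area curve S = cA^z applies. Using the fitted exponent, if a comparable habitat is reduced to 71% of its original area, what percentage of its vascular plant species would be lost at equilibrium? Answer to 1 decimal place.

8.0%

z = ln(20/12) / ln(4760/587.7) = 0.5108 / 2.0918 = 0.2442
S_new/S_old = (A_new/A_old)^z = 0.71^0.2442 = exp(0.2442 × -0.3425) = 0.9198
Fraction lost = 1 − 0.9198 = 0.08024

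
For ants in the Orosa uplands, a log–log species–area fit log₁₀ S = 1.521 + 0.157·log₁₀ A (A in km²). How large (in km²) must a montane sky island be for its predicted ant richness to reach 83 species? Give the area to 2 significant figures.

83 = 33.19 × A^0.157  ⇒  A^0.157 = 83/33.19 = 2.501
ln A = ln(2.501) / 0.157 = 0.9166 / 0.157 = 5.8383
A = e^5.8383 ≈ 343.2 km²

340 km²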